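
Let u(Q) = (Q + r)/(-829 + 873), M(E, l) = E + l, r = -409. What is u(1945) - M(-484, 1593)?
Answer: -11815/11 ≈ -1074.1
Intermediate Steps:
u(Q) = -409/44 + Q/44 (u(Q) = (Q - 409)/(-829 + 873) = (-409 + Q)/44 = (-409 + Q)*(1/44) = -409/44 + Q/44)
u(1945) - M(-484, 1593) = (-409/44 + (1/44)*1945) - (-484 + 1593) = (-409/44 + 1945/44) - 1*1109 = 384/11 - 1109 = -11815/11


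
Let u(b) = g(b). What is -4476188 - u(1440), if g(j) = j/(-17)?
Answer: -76093756/17 ≈ -4.4761e+6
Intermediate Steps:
g(j) = -j/17 (g(j) = j*(-1/17) = -j/17)
u(b) = -b/17
-4476188 - u(1440) = -4476188 - (-1)*1440/17 = -4476188 - 1*(-1440/17) = -4476188 + 1440/17 = -76093756/17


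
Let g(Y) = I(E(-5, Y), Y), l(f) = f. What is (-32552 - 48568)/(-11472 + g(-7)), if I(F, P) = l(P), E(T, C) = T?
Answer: 6240/883 ≈ 7.0668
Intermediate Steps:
I(F, P) = P
g(Y) = Y
(-32552 - 48568)/(-11472 + g(-7)) = (-32552 - 48568)/(-11472 - 7) = -81120/(-11479) = -81120*(-1/11479) = 6240/883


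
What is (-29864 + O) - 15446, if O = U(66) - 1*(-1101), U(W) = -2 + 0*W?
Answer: -44211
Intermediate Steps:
U(W) = -2 (U(W) = -2 + 0 = -2)
O = 1099 (O = -2 - 1*(-1101) = -2 + 1101 = 1099)
(-29864 + O) - 15446 = (-29864 + 1099) - 15446 = -28765 - 15446 = -44211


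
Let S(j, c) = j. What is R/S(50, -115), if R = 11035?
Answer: 2207/10 ≈ 220.70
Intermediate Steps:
R/S(50, -115) = 11035/50 = 11035*(1/50) = 2207/10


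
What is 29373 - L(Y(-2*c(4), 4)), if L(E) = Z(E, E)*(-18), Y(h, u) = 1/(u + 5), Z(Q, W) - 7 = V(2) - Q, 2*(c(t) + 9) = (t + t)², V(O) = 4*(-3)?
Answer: 29281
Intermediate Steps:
V(O) = -12
c(t) = -9 + 2*t² (c(t) = -9 + (t + t)²/2 = -9 + (2*t)²/2 = -9 + (4*t²)/2 = -9 + 2*t²)
Z(Q, W) = -5 - Q (Z(Q, W) = 7 + (-12 - Q) = -5 - Q)
Y(h, u) = 1/(5 + u)
L(E) = 90 + 18*E (L(E) = (-5 - E)*(-18) = 90 + 18*E)
29373 - L(Y(-2*c(4), 4)) = 29373 - (90 + 18/(5 + 4)) = 29373 - (90 + 18/9) = 29373 - (90 + 18*(⅑)) = 29373 - (90 + 2) = 29373 - 1*92 = 29373 - 92 = 29281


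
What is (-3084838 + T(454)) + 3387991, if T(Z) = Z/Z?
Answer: 303154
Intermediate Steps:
T(Z) = 1
(-3084838 + T(454)) + 3387991 = (-3084838 + 1) + 3387991 = -3084837 + 3387991 = 303154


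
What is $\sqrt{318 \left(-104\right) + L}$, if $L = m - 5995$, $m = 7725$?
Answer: $i \sqrt{31342} \approx 177.04 i$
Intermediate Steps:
$L = 1730$ ($L = 7725 - 5995 = 1730$)
$\sqrt{318 \left(-104\right) + L} = \sqrt{318 \left(-104\right) + 1730} = \sqrt{-33072 + 1730} = \sqrt{-31342} = i \sqrt{31342}$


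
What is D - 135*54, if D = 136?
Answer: -7154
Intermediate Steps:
D - 135*54 = 136 - 135*54 = 136 - 7290 = -7154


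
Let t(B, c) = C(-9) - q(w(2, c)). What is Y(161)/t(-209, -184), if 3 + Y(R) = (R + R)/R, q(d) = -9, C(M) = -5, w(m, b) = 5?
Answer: -1/4 ≈ -0.25000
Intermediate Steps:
t(B, c) = 4 (t(B, c) = -5 - 1*(-9) = -5 + 9 = 4)
Y(R) = -1 (Y(R) = -3 + (R + R)/R = -3 + (2*R)/R = -3 + 2 = -1)
Y(161)/t(-209, -184) = -1/4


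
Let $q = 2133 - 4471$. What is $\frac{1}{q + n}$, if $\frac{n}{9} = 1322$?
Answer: $\frac{1}{9560} \approx 0.0001046$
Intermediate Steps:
$n = 11898$ ($n = 9 \cdot 1322 = 11898$)
$q = -2338$ ($q = 2133 - 4471 = -2338$)
$\frac{1}{q + n} = \frac{1}{-2338 + 11898} = \frac{1}{9560}$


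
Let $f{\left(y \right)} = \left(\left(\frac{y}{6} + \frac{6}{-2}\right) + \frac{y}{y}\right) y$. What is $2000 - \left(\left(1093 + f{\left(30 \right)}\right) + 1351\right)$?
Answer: $-534$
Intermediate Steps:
$f{\left(y \right)} = y \left(-2 + \frac{y}{6}\right)$ ($f{\left(y \right)} = \left(\left(y \frac{1}{6} + 6 \left(- \frac{1}{2}\right)\right) + 1\right) y = \left(\left(\frac{y}{6} - 3\right) + 1\right) y = \left(\left(-3 + \frac{y}{6}\right) + 1\right) y = \left(-2 + \frac{y}{6}\right) y = y \left(-2 + \frac{y}{6}\right)$)
$2000 - \left(\left(1093 + f{\left(30 \right)}\right) + 1351\right) = 2000 - \left(\left(1093 + \frac{1}{6} \cdot 30 \left(-12 + 30\right)\right) + 1351\right) = 2000 - \left(\left(1093 + \frac{1}{6} \cdot 30 \cdot 18\right) + 1351\right) = 2000 - \left(\left(1093 + 90\right) + 1351\right) = 2000 - \left(1183 + 1351\right) = 2000 - 2534 = -534$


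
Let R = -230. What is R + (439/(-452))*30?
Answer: -58565/226 ≈ -259.14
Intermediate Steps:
R + (439/(-452))*30 = -230 + (439/(-452))*30 = -230 + (439*(-1/452))*30 = -230 - 439/452*30 = -230 - 6585/226 = -58565/226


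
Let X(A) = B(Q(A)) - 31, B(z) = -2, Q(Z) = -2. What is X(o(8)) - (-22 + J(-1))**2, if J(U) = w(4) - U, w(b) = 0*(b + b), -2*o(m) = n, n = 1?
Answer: -474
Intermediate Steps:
o(m) = -1/2 (o(m) = -1/2*1 = -1/2)
w(b) = 0 (w(b) = 0*(2*b) = 0)
J(U) = -U (J(U) = 0 - U = -U)
X(A) = -33 (X(A) = -2 - 31 = -33)
X(o(8)) - (-22 + J(-1))**2 = -33 - (-22 - 1*(-1))**2 = -33 - (-22 + 1)**2 = -33 - 1*(-21)**2 = -33 - 1*441 = -33 - 441 = -474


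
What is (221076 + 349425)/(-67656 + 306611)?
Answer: 570501/238955 ≈ 2.3875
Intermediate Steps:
(221076 + 349425)/(-67656 + 306611) = 570501/238955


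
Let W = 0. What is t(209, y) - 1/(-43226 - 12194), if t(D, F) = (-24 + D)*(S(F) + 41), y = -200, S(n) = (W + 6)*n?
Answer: -11882879299/55420 ≈ -2.1442e+5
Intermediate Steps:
S(n) = 6*n (S(n) = (0 + 6)*n = 6*n)
t(D, F) = (-24 + D)*(41 + 6*F) (t(D, F) = (-24 + D)*(6*F + 41) = (-24 + D)*(41 + 6*F))
t(209, y) - 1/(-43226 - 12194) = (-984 - 144*(-200) + 41*209 + 6*209*(-200)) - 1/(-43226 - 12194) = (-984 + 28800 + 8569 - 250800) - 1/(-55420) = -214415 - 1*(-1/55420) = -214415 + 1/55420 = -11882879299/55420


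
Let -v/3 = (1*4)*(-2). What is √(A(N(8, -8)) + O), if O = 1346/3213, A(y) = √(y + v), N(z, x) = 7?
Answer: √(480522 + 1147041*√31)/1071 ≈ 2.4468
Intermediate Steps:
v = 24 (v = -3*1*4*(-2) = -12*(-2) = -3*(-8) = 24)
A(y) = √(24 + y) (A(y) = √(y + 24) = √(24 + y))
O = 1346/3213 (O = 1346*(1/3213) = 1346/3213 ≈ 0.41892)
√(A(N(8, -8)) + O) = √(√(24 + 7) + 1346/3213) = √(√31 + 1346/3213) = √(1346/3213 + √31)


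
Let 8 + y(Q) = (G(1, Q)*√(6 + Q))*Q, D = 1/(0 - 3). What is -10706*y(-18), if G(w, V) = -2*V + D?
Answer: 85648 + 13746504*I*√3 ≈ 85648.0 + 2.381e+7*I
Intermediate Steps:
D = -⅓ (D = 1/(-3) = -⅓ ≈ -0.33333)
G(w, V) = -⅓ - 2*V (G(w, V) = -2*V - ⅓ = -⅓ - 2*V)
y(Q) = -8 + Q*√(6 + Q)*(-⅓ - 2*Q) (y(Q) = -8 + ((-⅓ - 2*Q)*√(6 + Q))*Q = -8 + (√(6 + Q)*(-⅓ - 2*Q))*Q = -8 + Q*√(6 + Q)*(-⅓ - 2*Q))
-10706*y(-18) = -10706*(-8 - ⅓*(-18)*√(6 - 18)*(1 + 6*(-18))) = -10706*(-8 - ⅓*(-18)*√(-12)*(1 - 108)) = -10706*(-8 - ⅓*(-18)*2*I*√3*(-107)) = -10706*(-8 - 1284*I*√3) = 85648 + 13746504*I*√3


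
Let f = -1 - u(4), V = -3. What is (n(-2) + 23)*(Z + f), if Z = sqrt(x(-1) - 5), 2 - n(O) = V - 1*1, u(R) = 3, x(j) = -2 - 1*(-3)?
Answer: -116 + 58*I ≈ -116.0 + 58.0*I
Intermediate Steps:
x(j) = 1 (x(j) = -2 + 3 = 1)
n(O) = 6 (n(O) = 2 - (-3 - 1*1) = 2 - (-3 - 1) = 2 - 1*(-4) = 2 + 4 = 6)
f = -4 (f = -1 - 1*3 = -1 - 3 = -4)
Z = 2*I (Z = sqrt(1 - 5) = sqrt(-4) = 2*I ≈ 2.0*I)
(n(-2) + 23)*(Z + f) = (6 + 23)*(2*I - 4) = 29*(-4 + 2*I) = -116 + 58*I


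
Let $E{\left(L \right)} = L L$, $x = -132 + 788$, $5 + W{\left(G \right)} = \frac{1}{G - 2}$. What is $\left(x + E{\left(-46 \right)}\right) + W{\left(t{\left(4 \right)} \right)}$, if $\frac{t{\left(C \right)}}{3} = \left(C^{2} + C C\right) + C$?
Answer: $\frac{293303}{106} \approx 2767.0$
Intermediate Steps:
$t{\left(C \right)} = 3 C + 6 C^{2}$ ($t{\left(C \right)} = 3 \left(\left(C^{2} + C C\right) + C\right) = 3 \left(\left(C^{2} + C^{2}\right) + C\right) = 3 \left(2 C^{2} + C\right) = 3 \left(C + 2 C^{2}\right) = 3 C + 6 C^{2}$)
$W{\left(G \right)} = -5 + \frac{1}{-2 + G}$ ($W{\left(G \right)} = -5 + \frac{1}{G - 2} = -5 + \frac{1}{-2 + G}$)
$x = 656$
$E{\left(L \right)} = L^{2}$
$\left(x + E{\left(-46 \right)}\right) + W{\left(t{\left(4 \right)} \right)} = \left(656 + \left(-46\right)^{2}\right) + \frac{11 - 5 \cdot 3 \cdot 4 \left(1 + 2 \cdot 4\right)}{-2 + 3 \cdot 4 \left(1 + 2 \cdot 4\right)} = \left(656 + 2116\right) + \frac{11 - 5 \cdot 3 \cdot 4 \left(1 + 8\right)}{-2 + 3 \cdot 4 \left(1 + 8\right)} = 2772 + \frac{11 - 5 \cdot 3 \cdot 4 \cdot 9}{-2 + 3 \cdot 4 \cdot 9} = 2772 + \frac{11 - 540}{-2 + 108} = 2772 + \frac{11 - 540}{106} = 2772 + \frac{1}{106} \left(-529\right) = 2772 - \frac{529}{106} = \frac{293303}{106}$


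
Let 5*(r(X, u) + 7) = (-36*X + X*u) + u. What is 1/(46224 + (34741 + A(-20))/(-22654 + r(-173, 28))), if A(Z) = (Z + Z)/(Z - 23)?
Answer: 4811399/222394637861 ≈ 2.1635e-5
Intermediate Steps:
r(X, u) = -7 - 36*X/5 + u/5 + X*u/5 (r(X, u) = -7 + ((-36*X + X*u) + u)/5 = -7 + (u - 36*X + X*u)/5 = -7 + (-36*X/5 + u/5 + X*u/5) = -7 - 36*X/5 + u/5 + X*u/5)
A(Z) = 2*Z/(-23 + Z) (A(Z) = (2*Z)/(-23 + Z) = 2*Z/(-23 + Z))
1/(46224 + (34741 + A(-20))/(-22654 + r(-173, 28))) = 1/(46224 + (34741 + 2*(-20)/(-23 - 20))/(-22654 + (-7 - 36/5*(-173) + (⅕)*28 + (⅕)*(-173)*28))) = 1/(46224 + (34741 + 2*(-20)/(-43))/(-22654 + (-7 + 6228/5 + 28/5 - 4844/5))) = 1/(46224 + (34741 + 2*(-20)*(-1/43))/(-22654 + 1377/5)) = 1/(46224 + (34741 + 40/43)/(-111893/5)) = 1/(46224 + (1493903/43)*(-5/111893)) = 1/(46224 - 7469515/4811399) = 1/(222394637861/4811399) = 4811399/222394637861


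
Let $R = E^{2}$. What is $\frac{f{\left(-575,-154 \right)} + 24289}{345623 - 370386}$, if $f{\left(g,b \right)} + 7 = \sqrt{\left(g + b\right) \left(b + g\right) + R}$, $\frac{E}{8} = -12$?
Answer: $- \frac{24282}{24763} - \frac{3 \sqrt{60073}}{24763} \approx -1.0103$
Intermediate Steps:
$E = -96$ ($E = 8 \left(-12\right) = -96$)
$R = 9216$ ($R = \left(-96\right)^{2} = 9216$)
$f{\left(g,b \right)} = -7 + \sqrt{9216 + \left(b + g\right)^{2}}$ ($f{\left(g,b \right)} = -7 + \sqrt{\left(g + b\right) \left(b + g\right) + 9216} = -7 + \sqrt{\left(b + g\right) \left(b + g\right) + 9216} = -7 + \sqrt{\left(b + g\right)^{2} + 9216} = -7 + \sqrt{9216 + \left(b + g\right)^{2}}$)
$\frac{f{\left(-575,-154 \right)} + 24289}{345623 - 370386} = \frac{\left(-7 + \sqrt{9216 + \left(-154 - 575\right)^{2}}\right) + 24289}{345623 - 370386} = \frac{\left(-7 + \sqrt{9216 + \left(-729\right)^{2}}\right) + 24289}{-24763} = \left(\left(-7 + \sqrt{9216 + 531441}\right) + 24289\right) \left(- \frac{1}{24763}\right) = \left(\left(-7 + \sqrt{540657}\right) + 24289\right) \left(- \frac{1}{24763}\right) = \left(\left(-7 + 3 \sqrt{60073}\right) + 24289\right) \left(- \frac{1}{24763}\right) = \left(24282 + 3 \sqrt{60073}\right) \left(- \frac{1}{24763}\right) = - \frac{24282}{24763} - \frac{3 \sqrt{60073}}{24763}$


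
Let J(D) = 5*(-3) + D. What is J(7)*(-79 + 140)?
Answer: -488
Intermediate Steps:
J(D) = -15 + D
J(7)*(-79 + 140) = (-15 + 7)*(-79 + 140) = -8*61 = -488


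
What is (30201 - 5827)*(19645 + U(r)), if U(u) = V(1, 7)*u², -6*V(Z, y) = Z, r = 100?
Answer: 1314611690/3 ≈ 4.3820e+8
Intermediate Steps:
V(Z, y) = -Z/6
U(u) = -u²/6 (U(u) = (-⅙*1)*u² = -u²/6)
(30201 - 5827)*(19645 + U(r)) = (30201 - 5827)*(19645 - ⅙*100²) = 24374*(19645 - ⅙*10000) = 24374*(19645 - 5000/3) = 24374*(53935/3) = 1314611690/3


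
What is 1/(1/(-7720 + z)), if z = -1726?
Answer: -9446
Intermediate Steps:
1/(1/(-7720 + z)) = 1/(1/(-7720 - 1726)) = 1/(1/(-9446)) = 1/(-1/9446) = -9446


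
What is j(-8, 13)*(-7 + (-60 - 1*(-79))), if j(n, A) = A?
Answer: 156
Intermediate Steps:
j(-8, 13)*(-7 + (-60 - 1*(-79))) = 13*(-7 + (-60 - 1*(-79))) = 13*(-7 + (-60 + 79)) = 13*(-7 + 19) = 13*12 = 156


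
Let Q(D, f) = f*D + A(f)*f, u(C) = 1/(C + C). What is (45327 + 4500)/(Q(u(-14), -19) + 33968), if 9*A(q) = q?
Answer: 12556404/8570215 ≈ 1.4651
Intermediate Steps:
A(q) = q/9
u(C) = 1/(2*C)
Q(D, f) = f**2/9 + D*f (Q(D, f) = f*D + (f/9)*f = D*f + f**2/9 = f**2/9 + D*f)
(45327 + 4500)/(Q(u(-14), -19) + 33968) = (45327 + 4500)/((1/9)*(-19)*(-19 + 9*((1/2)/(-14))) + 33968) = 49827/((1/9)*(-19)*(-19 + 9*((1/2)*(-1/14))) + 33968) = 49827/((1/9)*(-19)*(-19 + 9*(-1/28)) + 33968) = 49827/((1/9)*(-19)*(-19 - 9/28) + 33968) = 49827/((1/9)*(-19)*(-541/28) + 33968) = 49827/(10279/252 + 33968) = 49827/(8570215/252) = 49827*(252/8570215) = 12556404/8570215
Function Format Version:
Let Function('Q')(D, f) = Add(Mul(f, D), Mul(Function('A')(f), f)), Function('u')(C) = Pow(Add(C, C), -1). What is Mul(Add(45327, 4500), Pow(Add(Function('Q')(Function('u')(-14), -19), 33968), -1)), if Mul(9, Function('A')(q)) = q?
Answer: Rational(12556404, 8570215) ≈ 1.4651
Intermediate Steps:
Function('A')(q) = Mul(Rational(1, 9), q)
Function('u')(C) = Mul(Rational(1, 2), Pow(C, -1)) (Function('u')(C) = Pow(Mul(2, C), -1) = Mul(Rational(1, 2), Pow(C, -1)))
Function('Q')(D, f) = Add(Mul(Rational(1, 9), Pow(f, 2)), Mul(D, f)) (Function('Q')(D, f) = Add(Mul(f, D), Mul(Mul(Rational(1, 9), f), f)) = Add(Mul(D, f), Mul(Rational(1, 9), Pow(f, 2))) = Add(Mul(Rational(1, 9), Pow(f, 2)), Mul(D, f)))
Mul(Add(45327, 4500), Pow(Add(Function('Q')(Function('u')(-14), -19), 33968), -1)) = Mul(Add(45327, 4500), Pow(Add(Mul(Rational(1, 9), -19, Add(-19, Mul(9, Mul(Rational(1, 2), Pow(-14, -1))))), 33968), -1)) = Mul(49827, Pow(Add(Mul(Rational(1, 9), -19, Add(-19, Mul(9, Mul(Rational(1, 2), Rational(-1, 14))))), 33968), -1)) = Mul(49827, Pow(Add(Mul(Rational(1, 9), -19, Add(-19, Mul(9, Rational(-1, 28)))), 33968), -1)) = Mul(49827, Pow(Add(Mul(Rational(1, 9), -19, Add(-19, Rational(-9, 28))), 33968), -1)) = Mul(49827, Pow(Add(Mul(Rational(1, 9), -19, Rational(-541, 28)), 33968), -1)) = Mul(49827, Pow(Add(Rational(10279, 252), 33968), -1)) = Mul(49827, Pow(Rational(8570215, 252), -1)) = Mul(49827, Rational(252, 8570215)) = Rational(12556404, 8570215)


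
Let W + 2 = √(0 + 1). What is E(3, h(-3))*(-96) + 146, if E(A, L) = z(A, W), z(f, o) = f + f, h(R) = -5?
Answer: -430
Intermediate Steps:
W = -1 (W = -2 + √(0 + 1) = -2 + √1 = -2 + 1 = -1)
z(f, o) = 2*f
E(A, L) = 2*A
E(3, h(-3))*(-96) + 146 = (2*3)*(-96) + 146 = 6*(-96) + 146 = -576 + 146 = -430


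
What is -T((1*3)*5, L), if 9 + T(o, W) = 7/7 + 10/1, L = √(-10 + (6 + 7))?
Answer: -2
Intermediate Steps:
L = √3 (L = √(-10 + 13) = √3 ≈ 1.7320)
T(o, W) = 2 (T(o, W) = -9 + (7/7 + 10/1) = -9 + (7*(⅐) + 10*1) = -9 + (1 + 10) = -9 + 11 = 2)
-T((1*3)*5, L) = -1*2 = -2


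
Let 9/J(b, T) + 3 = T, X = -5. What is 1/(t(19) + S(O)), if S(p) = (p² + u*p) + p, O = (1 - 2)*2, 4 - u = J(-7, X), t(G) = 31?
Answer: 4/91 ≈ 0.043956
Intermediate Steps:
J(b, T) = 9/(-3 + T)
u = 41/8 (u = 4 - 9/(-3 - 5) = 4 - 9/(-8) = 4 - 9*(-1)/8 = 4 - 1*(-9/8) = 4 + 9/8 = 41/8 ≈ 5.1250)
O = -2 (O = -1*2 = -2)
S(p) = p² + 49*p/8 (S(p) = (p² + 41*p/8) + p = p² + 49*p/8)
1/(t(19) + S(O)) = 1/(31 + (⅛)*(-2)*(49 + 8*(-2))) = 1/(31 + (⅛)*(-2)*(49 - 16)) = 1/(31 + (⅛)*(-2)*33) = 1/(31 - 33/4) = 1/(91/4) = 4/91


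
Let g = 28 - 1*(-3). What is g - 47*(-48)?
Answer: 2287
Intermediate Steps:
g = 31 (g = 28 + 3 = 31)
g - 47*(-48) = 31 - 47*(-48) = 31 + 2256 = 2287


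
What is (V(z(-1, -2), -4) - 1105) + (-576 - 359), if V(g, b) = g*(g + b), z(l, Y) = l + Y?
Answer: -2019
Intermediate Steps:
z(l, Y) = Y + l
V(g, b) = g*(b + g)
(V(z(-1, -2), -4) - 1105) + (-576 - 359) = ((-2 - 1)*(-4 + (-2 - 1)) - 1105) + (-576 - 359) = (-3*(-4 - 3) - 1105) - 935 = (-3*(-7) - 1105) - 935 = (21 - 1105) - 935 = -1084 - 935 = -2019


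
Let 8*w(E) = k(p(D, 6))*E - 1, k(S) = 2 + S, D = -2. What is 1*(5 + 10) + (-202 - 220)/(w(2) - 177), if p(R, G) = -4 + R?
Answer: 24751/1425 ≈ 17.369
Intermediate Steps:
w(E) = -⅛ - E/2 (w(E) = ((2 + (-4 - 2))*E - 1)/8 = ((2 - 6)*E - 1)/8 = (-4*E - 1)/8 = (-1 - 4*E)/8 = -⅛ - E/2)
1*(5 + 10) + (-202 - 220)/(w(2) - 177) = 1*(5 + 10) + (-202 - 220)/((-⅛ - ½*2) - 177) = 1*15 - 422/((-⅛ - 1) - 177) = 15 - 422/(-9/8 - 177) = 15 - 422/(-1425/8) = 15 - 422*(-8/1425) = 15 + 3376/1425 = 24751/1425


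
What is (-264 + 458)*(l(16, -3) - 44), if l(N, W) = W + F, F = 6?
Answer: -7954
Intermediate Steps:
l(N, W) = 6 + W (l(N, W) = W + 6 = 6 + W)
(-264 + 458)*(l(16, -3) - 44) = (-264 + 458)*((6 - 3) - 44) = 194*(3 - 44) = 194*(-41) = -7954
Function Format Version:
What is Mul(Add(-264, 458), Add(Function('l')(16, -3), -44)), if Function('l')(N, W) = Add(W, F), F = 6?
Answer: -7954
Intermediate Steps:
Function('l')(N, W) = Add(6, W) (Function('l')(N, W) = Add(W, 6) = Add(6, W))
Mul(Add(-264, 458), Add(Function('l')(16, -3), -44)) = Mul(Add(-264, 458), Add(Add(6, -3), -44)) = Mul(194, Add(3, -44)) = Mul(194, -41) = -7954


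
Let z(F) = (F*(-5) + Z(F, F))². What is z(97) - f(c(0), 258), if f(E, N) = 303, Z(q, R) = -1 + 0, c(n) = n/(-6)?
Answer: 235893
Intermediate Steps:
c(n) = -n/6 (c(n) = n*(-⅙) = -n/6)
Z(q, R) = -1
z(F) = (-1 - 5*F)² (z(F) = (F*(-5) - 1)² = (-5*F - 1)² = (-1 - 5*F)²)
z(97) - f(c(0), 258) = (1 + 5*97)² - 1*303 = (1 + 485)² - 303 = 486² - 303 = 236196 - 303 = 235893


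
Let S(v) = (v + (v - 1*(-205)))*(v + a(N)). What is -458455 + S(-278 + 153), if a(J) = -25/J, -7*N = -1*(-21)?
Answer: -453205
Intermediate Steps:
N = -3 (N = -(-1)*(-21)/7 = -⅐*21 = -3)
S(v) = (205 + 2*v)*(25/3 + v) (S(v) = (v + (v - 1*(-205)))*(v - 25/(-3)) = (v + (v + 205))*(v - 25*(-⅓)) = (v + (205 + v))*(v + 25/3) = (205 + 2*v)*(25/3 + v))
-458455 + S(-278 + 153) = -458455 + (5125/3 + 2*(-278 + 153)² + 665*(-278 + 153)/3) = -458455 + (5125/3 + 2*(-125)² + (665/3)*(-125)) = -458455 + (5125/3 + 2*15625 - 83125/3) = -458455 + (5125/3 + 31250 - 83125/3) = -458455 + 5250 = -453205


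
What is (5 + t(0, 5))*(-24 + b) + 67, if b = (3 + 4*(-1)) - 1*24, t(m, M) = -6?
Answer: 116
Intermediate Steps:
b = -25 (b = (3 - 4) - 24 = -1 - 24 = -25)
(5 + t(0, 5))*(-24 + b) + 67 = (5 - 6)*(-24 - 25) + 67 = -1*(-49) + 67 = 49 + 67 = 116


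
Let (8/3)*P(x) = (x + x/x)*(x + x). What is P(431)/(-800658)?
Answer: -2586/14827 ≈ -0.17441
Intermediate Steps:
P(x) = 3*x*(1 + x)/4 (P(x) = 3*((x + x/x)*(x + x))/8 = 3*((x + 1)*(2*x))/8 = 3*((1 + x)*(2*x))/8 = 3*(2*x*(1 + x))/8 = 3*x*(1 + x)/4)
P(431)/(-800658) = ((¾)*431*(1 + 431))/(-800658) = ((¾)*431*432)*(-1/800658) = 139644*(-1/800658) = -2586/14827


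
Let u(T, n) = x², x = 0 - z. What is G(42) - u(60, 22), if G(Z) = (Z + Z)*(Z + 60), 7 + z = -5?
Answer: 8424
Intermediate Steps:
z = -12 (z = -7 - 5 = -12)
x = 12 (x = 0 - 1*(-12) = 0 + 12 = 12)
u(T, n) = 144 (u(T, n) = 12² = 144)
G(Z) = 2*Z*(60 + Z) (G(Z) = (2*Z)*(60 + Z) = 2*Z*(60 + Z))
G(42) - u(60, 22) = 2*42*(60 + 42) - 1*144 = 2*42*102 - 144 = 8568 - 144 = 8424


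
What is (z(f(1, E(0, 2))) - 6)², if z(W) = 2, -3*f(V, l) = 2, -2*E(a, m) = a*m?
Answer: 16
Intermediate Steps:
E(a, m) = -a*m/2
f(V, l) = -⅔ (f(V, l) = -⅓*2 = -⅔)
(z(f(1, E(0, 2))) - 6)² = (2 - 6)² = (-4)² = 16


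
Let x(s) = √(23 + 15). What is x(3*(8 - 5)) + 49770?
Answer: 49770 + √38 ≈ 49776.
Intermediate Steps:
x(s) = √38
x(3*(8 - 5)) + 49770 = √38 + 49770 = 49770 + √38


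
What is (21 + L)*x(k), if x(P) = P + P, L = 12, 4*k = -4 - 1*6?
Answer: -165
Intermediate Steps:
k = -5/2 (k = (-4 - 1*6)/4 = (-4 - 6)/4 = (¼)*(-10) = -5/2 ≈ -2.5000)
x(P) = 2*P
(21 + L)*x(k) = (21 + 12)*(2*(-5/2)) = 33*(-5) = -165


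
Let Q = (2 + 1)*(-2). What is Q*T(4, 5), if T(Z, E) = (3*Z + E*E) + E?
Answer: -252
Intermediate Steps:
T(Z, E) = E + E**2 + 3*Z (T(Z, E) = (3*Z + E**2) + E = (E**2 + 3*Z) + E = E + E**2 + 3*Z)
Q = -6 (Q = 3*(-2) = -6)
Q*T(4, 5) = -6*(5 + 5**2 + 3*4) = -6*(5 + 25 + 12) = -6*42 = -252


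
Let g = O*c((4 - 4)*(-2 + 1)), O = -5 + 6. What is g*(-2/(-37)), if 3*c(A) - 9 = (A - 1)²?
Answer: 20/111 ≈ 0.18018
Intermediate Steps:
O = 1
c(A) = 3 + (-1 + A)²/3 (c(A) = 3 + (A - 1)²/3 = 3 + (-1 + A)²/3)
g = 10/3 (g = 1*(3 + (-1 + (4 - 4)*(-2 + 1))²/3) = 1*(3 + (-1 + 0*(-1))²/3) = 1*(3 + (-1 + 0)²/3) = 1*(3 + (⅓)*(-1)²) = 1*(3 + (⅓)*1) = 1*(3 + ⅓) = 1*(10/3) = 10/3 ≈ 3.3333)
g*(-2/(-37)) = 10*(-2/(-37))/3 = 10*(-2*(-1/37))/3 = (10/3)*(2/37) = 20/111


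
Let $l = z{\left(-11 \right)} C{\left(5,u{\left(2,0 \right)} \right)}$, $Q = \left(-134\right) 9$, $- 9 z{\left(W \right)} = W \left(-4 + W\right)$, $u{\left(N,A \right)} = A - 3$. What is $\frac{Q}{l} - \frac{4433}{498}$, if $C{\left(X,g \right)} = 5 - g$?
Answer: $- \frac{37189}{54780} \approx -0.67888$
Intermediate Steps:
$u{\left(N,A \right)} = -3 + A$ ($u{\left(N,A \right)} = A - 3 = -3 + A$)
$z{\left(W \right)} = - \frac{W \left(-4 + W\right)}{9}$
$Q = -1206$
$l = - \frac{440}{3}$ ($l = \frac{1}{9} \left(-11\right) \left(4 - -11\right) \left(5 - \left(-3 + 0\right)\right) = \frac{1}{9} \left(-11\right) \left(4 + 11\right) \left(5 - -3\right) = \frac{1}{9} \left(-11\right) 15 \left(5 + 3\right) = \left(- \frac{55}{3}\right) 8 = - \frac{440}{3} \approx -146.67$)
$\frac{Q}{l} - \frac{4433}{498} = - \frac{1206}{- \frac{440}{3}} - \frac{4433}{498} = \left(-1206\right) \left(- \frac{3}{440}\right) - \frac{4433}{498} = \frac{1809}{220} - \frac{4433}{498} = - \frac{37189}{54780}$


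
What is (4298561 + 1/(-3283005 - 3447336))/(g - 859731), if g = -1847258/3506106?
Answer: -4226432751600323575/845305552891291571 ≈ -4.9999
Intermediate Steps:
g = -923629/1753053 (g = -1847258*1/3506106 = -923629/1753053 ≈ -0.52687)
(4298561 + 1/(-3283005 - 3447336))/(g - 859731) = (4298561 + 1/(-3283005 - 3447336))/(-923629/1753053 - 859731) = (4298561 + 1/(-6730341))/(-1507154932372/1753053) = (4298561 - 1/6730341)*(-1753053/1507154932372) = (28930781339300/6730341)*(-1753053/1507154932372) = -4226432751600323575/845305552891291571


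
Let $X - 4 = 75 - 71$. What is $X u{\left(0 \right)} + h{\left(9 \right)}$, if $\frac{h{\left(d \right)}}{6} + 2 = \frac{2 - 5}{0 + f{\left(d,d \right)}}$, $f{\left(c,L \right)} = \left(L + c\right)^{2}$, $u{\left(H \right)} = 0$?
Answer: $- \frac{217}{18} \approx -12.056$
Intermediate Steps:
$X = 8$ ($X = 4 + \left(75 - 71\right) = 4 + 4 = 8$)
$h{\left(d \right)} = -12 - \frac{9}{2 d^{2}}$ ($h{\left(d \right)} = -12 + 6 \frac{2 - 5}{0 + \left(d + d\right)^{2}} = -12 + 6 \left(- \frac{3}{0 + \left(2 d\right)^{2}}\right) = -12 + 6 \left(- \frac{3}{0 + 4 d^{2}}\right) = -12 + 6 \left(- \frac{3}{4 d^{2}}\right) = -12 - \frac{9}{2 d^{2}}$)
$X u{\left(0 \right)} + h{\left(9 \right)} = 8 \cdot 0 - \left(12 + \frac{9}{2 \cdot 81}\right) = 0 - \frac{217}{18} = - \frac{217}{18}$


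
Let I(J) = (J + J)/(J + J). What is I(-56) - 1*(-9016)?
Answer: 9017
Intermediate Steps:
I(J) = 1 (I(J) = (2*J)/((2*J)) = (2*J)*(1/(2*J)) = 1)
I(-56) - 1*(-9016) = 1 - 1*(-9016) = 1 + 9016 = 9017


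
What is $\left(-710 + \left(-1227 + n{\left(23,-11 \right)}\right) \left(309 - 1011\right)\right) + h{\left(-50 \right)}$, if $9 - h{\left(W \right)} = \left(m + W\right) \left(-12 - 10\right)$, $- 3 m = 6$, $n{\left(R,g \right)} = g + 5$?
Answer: $863721$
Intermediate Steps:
$n{\left(R,g \right)} = 5 + g$
$m = -2$ ($m = \left(- \frac{1}{3}\right) 6 = -2$)
$h{\left(W \right)} = -35 + 22 W$ ($h{\left(W \right)} = 9 - \left(-2 + W\right) \left(-12 - 10\right) = 9 - \left(-2 + W\right) \left(-22\right) = 9 - \left(44 - 22 W\right) = 9 + \left(-44 + 22 W\right) = -35 + 22 W$)
$\left(-710 + \left(-1227 + n{\left(23,-11 \right)}\right) \left(309 - 1011\right)\right) + h{\left(-50 \right)} = \left(-710 + \left(-1227 + \left(5 - 11\right)\right) \left(309 - 1011\right)\right) + \left(-35 + 22 \left(-50\right)\right) = \left(-710 + \left(-1227 - 6\right) \left(-702\right)\right) - 1135 = \left(-710 - -865566\right) - 1135 = \left(-710 + 865566\right) - 1135 = 864856 - 1135 = 863721$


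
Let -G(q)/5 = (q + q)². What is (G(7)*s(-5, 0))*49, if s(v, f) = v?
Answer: 240100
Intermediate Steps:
G(q) = -20*q² (G(q) = -5*(q + q)² = -5*4*q² = -20*q²)
(G(7)*s(-5, 0))*49 = (-20*7²*(-5))*49 = (-20*49*(-5))*49 = -980*(-5)*49 = 4900*49 = 240100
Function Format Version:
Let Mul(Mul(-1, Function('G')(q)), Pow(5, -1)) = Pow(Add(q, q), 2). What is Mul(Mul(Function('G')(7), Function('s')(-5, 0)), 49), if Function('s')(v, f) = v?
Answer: 240100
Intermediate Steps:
Function('G')(q) = Mul(-20, Pow(q, 2)) (Function('G')(q) = Mul(-5, Pow(Add(q, q), 2)) = Mul(-5, Pow(Mul(2, q), 2)) = Mul(-5, Mul(4, Pow(q, 2))) = Mul(-20, Pow(q, 2)))
Mul(Mul(Function('G')(7), Function('s')(-5, 0)), 49) = Mul(Mul(Mul(-20, Pow(7, 2)), -5), 49) = Mul(Mul(Mul(-20, 49), -5), 49) = Mul(Mul(-980, -5), 49) = Mul(4900, 49) = 240100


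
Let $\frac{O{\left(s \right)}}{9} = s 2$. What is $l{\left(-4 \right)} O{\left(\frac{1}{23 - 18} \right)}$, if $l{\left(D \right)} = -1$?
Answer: $- \frac{18}{5} \approx -3.6$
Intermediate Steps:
$O{\left(s \right)} = 18 s$ ($O{\left(s \right)} = 9 s 2 = 9 \cdot 2 s = 18 s$)
$l{\left(-4 \right)} O{\left(\frac{1}{23 - 18} \right)} = - \frac{18}{23 - 18} = - \frac{18}{5}$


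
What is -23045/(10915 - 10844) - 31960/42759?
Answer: -987650315/3035889 ≈ -325.32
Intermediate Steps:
-23045/(10915 - 10844) - 31960/42759 = -23045/71 - 31960*1/42759 = -23045*1/71 - 31960/42759 = -23045/71 - 31960/42759 = -987650315/3035889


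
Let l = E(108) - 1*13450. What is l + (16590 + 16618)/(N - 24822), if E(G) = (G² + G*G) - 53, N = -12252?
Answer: 182109421/18537 ≈ 9824.1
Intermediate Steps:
E(G) = -53 + 2*G² (E(G) = (G² + G²) - 53 = 2*G² - 53 = -53 + 2*G²)
l = 9825 (l = (-53 + 2*108²) - 1*13450 = (-53 + 2*11664) - 13450 = (-53 + 23328) - 13450 = 23275 - 13450 = 9825)
l + (16590 + 16618)/(N - 24822) = 9825 + (16590 + 16618)/(-12252 - 24822) = 9825 + 33208/(-37074) = 9825 + 33208*(-1/37074) = 9825 - 16604/18537 = 182109421/18537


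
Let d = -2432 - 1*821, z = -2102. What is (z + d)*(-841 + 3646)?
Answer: -15020775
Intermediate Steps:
d = -3253 (d = -2432 - 821 = -3253)
(z + d)*(-841 + 3646) = (-2102 - 3253)*(-841 + 3646) = -5355*2805 = -15020775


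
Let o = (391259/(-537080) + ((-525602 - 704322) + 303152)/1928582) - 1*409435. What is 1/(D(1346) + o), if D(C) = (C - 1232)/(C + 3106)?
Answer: -11302436659640/4627626529408352207 ≈ -2.4424e-6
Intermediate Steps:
D(C) = (-1232 + C)/(3106 + C)
o = -12473387651816297/30464788840 (o = (391259*(-1/537080) + (-1229924 + 303152)*(1/1928582)) - 409435 = (-391259/537080 - 926772*1/1928582) - 409435 = (-391259/537080 - 27258/56723) - 409435 = -36833110897/30464788840 - 409435 = -12473387651816297/30464788840 ≈ -4.0944e+5)
1/(D(1346) + o) = 1/((-1232 + 1346)/(3106 + 1346) - 12473387651816297/30464788840) = 1/(114/4452 - 12473387651816297/30464788840) = 1/((1/4452)*114 - 12473387651816297/30464788840) = 1/(19/742 - 12473387651816297/30464788840) = 1/(-4627626529408352207/11302436659640) = -11302436659640/4627626529408352207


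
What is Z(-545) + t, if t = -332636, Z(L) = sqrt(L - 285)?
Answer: -332636 + I*sqrt(830) ≈ -3.3264e+5 + 28.81*I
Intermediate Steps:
Z(L) = sqrt(-285 + L)
Z(-545) + t = sqrt(-285 - 545) - 332636 = sqrt(-830) - 332636 = I*sqrt(830) - 332636 = -332636 + I*sqrt(830)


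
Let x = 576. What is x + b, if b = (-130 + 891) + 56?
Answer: 1393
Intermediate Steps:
b = 817 (b = 761 + 56 = 817)
x + b = 576 + 817 = 1393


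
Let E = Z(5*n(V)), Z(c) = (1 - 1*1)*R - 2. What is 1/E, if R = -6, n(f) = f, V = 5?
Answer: -½ ≈ -0.50000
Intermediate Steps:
Z(c) = -2 (Z(c) = (1 - 1*1)*(-6) - 2 = (1 - 1)*(-6) - 2 = 0*(-6) - 2 = 0 - 2 = -2)
E = -2
1/E = 1/(-2) = -½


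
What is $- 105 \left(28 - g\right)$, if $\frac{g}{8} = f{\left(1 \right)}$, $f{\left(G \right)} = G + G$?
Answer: $-1260$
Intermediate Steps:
$f{\left(G \right)} = 2 G$
$g = 16$ ($g = 8 \cdot 2 \cdot 1 = 8 \cdot 2 = 16$)
$- 105 \left(28 - g\right) = - 105 \left(28 - 16\right) = \left(-105\right) 12 = -1260$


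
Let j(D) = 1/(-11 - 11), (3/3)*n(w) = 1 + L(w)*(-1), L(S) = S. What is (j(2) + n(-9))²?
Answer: 47961/484 ≈ 99.093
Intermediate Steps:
n(w) = 1 - w (n(w) = 1 + w*(-1) = 1 - w)
j(D) = -1/22 (j(D) = 1/(-22) = -1/22)
(j(2) + n(-9))² = (-1/22 + (1 - 1*(-9)))² = (-1/22 + (1 + 9))² = (-1/22 + 10)² = (219/22)² = 47961/484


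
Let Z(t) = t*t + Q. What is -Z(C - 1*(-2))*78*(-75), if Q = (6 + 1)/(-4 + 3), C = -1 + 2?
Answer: 11700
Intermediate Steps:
C = 1
Q = -7 (Q = 7/(-1) = 7*(-1) = -7)
Z(t) = -7 + t² (Z(t) = t*t - 7 = t² - 7 = -7 + t²)
-Z(C - 1*(-2))*78*(-75) = -(-7 + (1 - 1*(-2))²)*78*(-75) = -(-7 + (1 + 2)²)*78*(-75) = -(-7 + 3²)*78*(-75) = -(-7 + 9)*78*(-75) = -2*78*(-75) = -156*(-75) = -1*(-11700) = 11700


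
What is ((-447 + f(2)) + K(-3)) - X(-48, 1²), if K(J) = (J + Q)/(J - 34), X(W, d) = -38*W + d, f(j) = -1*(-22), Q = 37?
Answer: -83284/37 ≈ -2250.9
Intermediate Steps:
f(j) = 22
X(W, d) = d - 38*W
K(J) = (37 + J)/(-34 + J) (K(J) = (J + 37)/(J - 34) = (37 + J)/(-34 + J))
((-447 + f(2)) + K(-3)) - X(-48, 1²) = ((-447 + 22) + (37 - 3)/(-34 - 3)) - (1² - 38*(-48)) = (-425 + 34/(-37)) - (1 + 1824) = (-425 - 1/37*34) - 1*1825 = (-425 - 34/37) - 1825 = -15759/37 - 1825 = -83284/37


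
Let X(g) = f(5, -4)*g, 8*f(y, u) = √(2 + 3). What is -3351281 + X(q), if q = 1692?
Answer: -3351281 + 423*√5/2 ≈ -3.3508e+6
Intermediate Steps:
f(y, u) = √5/8 (f(y, u) = √(2 + 3)/8 = √5/8)
X(g) = g*√5/8 (X(g) = (√5/8)*g = g*√5/8)
-3351281 + X(q) = -3351281 + (⅛)*1692*√5 = -3351281 + 423*√5/2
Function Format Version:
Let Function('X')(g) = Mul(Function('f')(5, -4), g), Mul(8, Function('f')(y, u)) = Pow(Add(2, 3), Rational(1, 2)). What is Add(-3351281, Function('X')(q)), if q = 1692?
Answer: Add(-3351281, Mul(Rational(423, 2), Pow(5, Rational(1, 2)))) ≈ -3.3508e+6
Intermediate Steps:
Function('f')(y, u) = Mul(Rational(1, 8), Pow(5, Rational(1, 2))) (Function('f')(y, u) = Mul(Rational(1, 8), Pow(Add(2, 3), Rational(1, 2))) = Mul(Rational(1, 8), Pow(5, Rational(1, 2))))
Function('X')(g) = Mul(Rational(1, 8), g, Pow(5, Rational(1, 2))) (Function('X')(g) = Mul(Mul(Rational(1, 8), Pow(5, Rational(1, 2))), g) = Mul(Rational(1, 8), g, Pow(5, Rational(1, 2))))
Add(-3351281, Function('X')(q)) = Add(-3351281, Mul(Rational(1, 8), 1692, Pow(5, Rational(1, 2)))) = Add(-3351281, Mul(Rational(423, 2), Pow(5, Rational(1, 2))))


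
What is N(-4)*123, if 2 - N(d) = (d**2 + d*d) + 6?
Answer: -4428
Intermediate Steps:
N(d) = -4 - 2*d**2 (N(d) = 2 - ((d**2 + d*d) + 6) = 2 - ((d**2 + d**2) + 6) = 2 - (2*d**2 + 6) = 2 - (6 + 2*d**2) = 2 + (-6 - 2*d**2) = -4 - 2*d**2)
N(-4)*123 = (-4 - 2*(-4)**2)*123 = (-4 - 2*16)*123 = (-4 - 32)*123 = -36*123 = -4428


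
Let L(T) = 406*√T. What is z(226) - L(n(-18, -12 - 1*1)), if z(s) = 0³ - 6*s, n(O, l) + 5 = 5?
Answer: -1356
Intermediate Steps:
n(O, l) = 0 (n(O, l) = -5 + 5 = 0)
z(s) = -6*s (z(s) = 0 - 6*s = -6*s)
z(226) - L(n(-18, -12 - 1*1)) = -6*226 - 406*√0 = -1356 - 406*0 = -1356 - 1*0 = -1356 + 0 = -1356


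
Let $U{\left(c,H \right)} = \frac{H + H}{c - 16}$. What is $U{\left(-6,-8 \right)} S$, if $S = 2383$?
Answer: $\frac{19064}{11} \approx 1733.1$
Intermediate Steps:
$U{\left(c,H \right)} = \frac{2 H}{-16 + c}$
$U{\left(-6,-8 \right)} S = 2 \left(-8\right) \frac{1}{-16 - 6} \cdot 2383 = 2 \left(-8\right) \frac{1}{-22} \cdot 2383 = 2 \left(-8\right) \left(- \frac{1}{22}\right) 2383 = \frac{8}{11} \cdot 2383 = \frac{19064}{11}$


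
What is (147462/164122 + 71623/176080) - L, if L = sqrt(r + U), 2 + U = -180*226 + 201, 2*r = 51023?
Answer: 2694287069/2064185840 - 7*I*sqrt(1222)/2 ≈ 1.3053 - 122.35*I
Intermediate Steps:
r = 51023/2 (r = (1/2)*51023 = 51023/2 ≈ 25512.)
U = -40481 (U = -2 + (-180*226 + 201) = -2 + (-40680 + 201) = -2 - 40479 = -40481)
L = 7*I*sqrt(1222)/2 (L = sqrt(51023/2 - 40481) = sqrt(-29939/2) = 7*I*sqrt(1222)/2 ≈ 122.35*I)
(147462/164122 + 71623/176080) - L = (147462/164122 + 71623/176080) - 7*I*sqrt(1222)/2 = (147462*(1/164122) + 71623*(1/176080)) - 7*I*sqrt(1222)/2 = (10533/11723 + 71623/176080) - 7*I*sqrt(1222)/2 = 2694287069/2064185840 - 7*I*sqrt(1222)/2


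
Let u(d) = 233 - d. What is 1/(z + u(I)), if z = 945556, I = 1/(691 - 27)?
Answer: 664/628003895 ≈ 1.0573e-6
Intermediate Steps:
I = 1/664 ≈ 0.0015060
1/(z + u(I)) = 1/(945556 + (233 - 1*1/664)) = 1/(945556 + (233 - 1/664)) = 1/(945556 + 154711/664) = 1/(628003895/664) = 664/628003895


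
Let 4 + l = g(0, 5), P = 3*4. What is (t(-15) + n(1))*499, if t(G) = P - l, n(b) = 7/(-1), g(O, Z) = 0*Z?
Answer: 4491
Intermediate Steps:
g(O, Z) = 0
P = 12
n(b) = -7 (n(b) = 7*(-1) = -7)
l = -4 (l = -4 + 0 = -4)
t(G) = 16 (t(G) = 12 - 1*(-4) = 12 + 4 = 16)
(t(-15) + n(1))*499 = (16 - 7)*499 = 9*499 = 4491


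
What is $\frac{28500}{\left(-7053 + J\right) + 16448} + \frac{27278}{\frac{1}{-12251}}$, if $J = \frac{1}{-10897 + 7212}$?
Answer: $- \frac{5784799745126036}{17310287} \approx -3.3418 \cdot 10^{8}$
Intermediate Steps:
$J = - \frac{1}{3685}$ ($J = \frac{1}{-3685} = - \frac{1}{3685} \approx -0.00027137$)
$\frac{28500}{\left(-7053 + J\right) + 16448} + \frac{27278}{\frac{1}{-12251}} = \frac{28500}{\left(-7053 - \frac{1}{3685}\right) + 16448} + \frac{27278}{\frac{1}{-12251}} = \frac{28500}{- \frac{25990306}{3685} + 16448} + \frac{27278}{- \frac{1}{12251}} = \frac{28500}{\frac{34620574}{3685}} + 27278 \left(-12251\right) = 28500 \cdot \frac{3685}{34620574} - 334182778 = \frac{52511250}{17310287} - 334182778 = - \frac{5784799745126036}{17310287}$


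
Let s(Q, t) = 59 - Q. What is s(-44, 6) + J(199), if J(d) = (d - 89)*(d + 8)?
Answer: 22873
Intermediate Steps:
J(d) = (-89 + d)*(8 + d)
s(-44, 6) + J(199) = (59 - 1*(-44)) + (-712 + 199**2 - 81*199) = (59 + 44) + (-712 + 39601 - 16119) = 103 + 22770 = 22873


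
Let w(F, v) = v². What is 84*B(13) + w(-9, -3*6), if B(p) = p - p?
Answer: 324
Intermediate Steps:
B(p) = 0
84*B(13) + w(-9, -3*6) = 84*0 + (-3*6)² = 0 + (-18)² = 0 + 324 = 324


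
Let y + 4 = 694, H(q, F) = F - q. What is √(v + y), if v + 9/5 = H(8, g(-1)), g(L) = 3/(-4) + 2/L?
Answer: √67745/10 ≈ 26.028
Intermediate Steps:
g(L) = -¾ + 2/L (g(L) = 3*(-¼) + 2/L = -¾ + 2/L)
y = 690 (y = -4 + 694 = 690)
v = -251/20 (v = -9/5 + ((-¾ + 2/(-1)) - 1*8) = -9/5 + ((-¾ + 2*(-1)) - 8) = -9/5 + ((-¾ - 2) - 8) = -9/5 + (-11/4 - 8) = -9/5 - 43/4 = -251/20 ≈ -12.550)
√(v + y) = √(-251/20 + 690) = √(13549/20) = √67745/10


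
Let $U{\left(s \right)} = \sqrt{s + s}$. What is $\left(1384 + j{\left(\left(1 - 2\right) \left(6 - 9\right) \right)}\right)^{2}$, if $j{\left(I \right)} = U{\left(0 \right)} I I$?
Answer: $1915456$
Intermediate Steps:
$U{\left(s \right)} = \sqrt{2} \sqrt{s}$ ($U{\left(s \right)} = \sqrt{2 s} = \sqrt{2} \sqrt{s}$)
$j{\left(I \right)} = 0$ ($j{\left(I \right)} = \sqrt{2} \sqrt{0} I I = \sqrt{2} \cdot 0 I I = 0 I I = 0 I = 0$)
$\left(1384 + j{\left(\left(1 - 2\right) \left(6 - 9\right) \right)}\right)^{2} = \left(1384 + 0\right)^{2} = 1384^{2} = 1915456$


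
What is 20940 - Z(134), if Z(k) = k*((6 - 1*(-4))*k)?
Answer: -158620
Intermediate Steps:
Z(k) = 10*k² (Z(k) = k*((6 + 4)*k) = k*(10*k) = 10*k²)
20940 - Z(134) = 20940 - 10*134² = 20940 - 10*17956 = 20940 - 1*179560 = 20940 - 179560 = -158620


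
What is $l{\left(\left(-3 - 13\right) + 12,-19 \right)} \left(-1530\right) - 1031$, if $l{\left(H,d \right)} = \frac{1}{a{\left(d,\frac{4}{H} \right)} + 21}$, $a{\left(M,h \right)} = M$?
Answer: $-1796$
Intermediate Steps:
$l{\left(H,d \right)} = \frac{1}{21 + d}$ ($l{\left(H,d \right)} = \frac{1}{d + 21} = \frac{1}{21 + d}$)
$l{\left(\left(-3 - 13\right) + 12,-19 \right)} \left(-1530\right) - 1031 = \frac{1}{21 - 19} \left(-1530\right) - 1031 = \frac{1}{2} \left(-1530\right) - 1031 = -765 - 1031 = -1796$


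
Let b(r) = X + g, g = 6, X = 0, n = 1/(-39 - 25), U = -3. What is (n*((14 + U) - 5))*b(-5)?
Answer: -9/16 ≈ -0.56250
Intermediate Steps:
n = -1/64 (n = 1/(-64) = -1/64 ≈ -0.015625)
b(r) = 6 (b(r) = 0 + 6 = 6)
(n*((14 + U) - 5))*b(-5) = -((14 - 3) - 5)/64*6 = -(11 - 5)/64*6 = -1/64*6*6 = -3/32*6 = -9/16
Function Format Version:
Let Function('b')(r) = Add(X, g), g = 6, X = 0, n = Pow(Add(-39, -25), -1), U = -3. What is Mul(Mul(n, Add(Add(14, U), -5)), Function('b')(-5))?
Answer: Rational(-9, 16) ≈ -0.56250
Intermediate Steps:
n = Rational(-1, 64) (n = Pow(-64, -1) = Rational(-1, 64) ≈ -0.015625)
Function('b')(r) = 6 (Function('b')(r) = Add(0, 6) = 6)
Mul(Mul(n, Add(Add(14, U), -5)), Function('b')(-5)) = Mul(Mul(Rational(-1, 64), Add(Add(14, -3), -5)), 6) = Mul(Mul(Rational(-1, 64), Add(11, -5)), 6) = Mul(Mul(Rational(-1, 64), 6), 6) = Mul(Rational(-3, 32), 6) = Rational(-9, 16)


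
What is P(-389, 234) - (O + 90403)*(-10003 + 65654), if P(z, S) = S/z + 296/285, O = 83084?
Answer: -1070371091178551/110865 ≈ -9.6547e+9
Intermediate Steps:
P(z, S) = 296/285 + S/z (P(z, S) = S/z + 296*(1/285) = S/z + 296/285 = 296/285 + S/z)
P(-389, 234) - (O + 90403)*(-10003 + 65654) = (296/285 + 234/(-389)) - (83084 + 90403)*(-10003 + 65654) = (296/285 + 234*(-1/389)) - 173487*55651 = (296/285 - 234/389) - 1*9654725037 = 48454/110865 - 9654725037 = -1070371091178551/110865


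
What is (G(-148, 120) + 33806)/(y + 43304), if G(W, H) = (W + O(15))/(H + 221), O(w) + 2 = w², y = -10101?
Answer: 11527921/11322223 ≈ 1.0182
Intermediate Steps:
O(w) = -2 + w²
G(W, H) = (223 + W)/(221 + H) (G(W, H) = (W + (-2 + 15²))/(H + 221) = (W + (-2 + 225))/(221 + H) = (W + 223)/(221 + H) = (223 + W)/(221 + H))
(G(-148, 120) + 33806)/(y + 43304) = ((223 - 148)/(221 + 120) + 33806)/(-10101 + 43304) = (75/341 + 33806)/33203 = ((1/341)*75 + 33806)*(1/33203) = (75/341 + 33806)*(1/33203) = (11527921/341)*(1/33203) = 11527921/11322223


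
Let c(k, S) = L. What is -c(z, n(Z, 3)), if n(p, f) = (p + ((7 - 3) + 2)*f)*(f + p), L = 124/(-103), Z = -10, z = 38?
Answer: 124/103 ≈ 1.2039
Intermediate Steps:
L = -124/103 (L = 124*(-1/103) = -124/103 ≈ -1.2039)
n(p, f) = (f + p)*(p + 6*f) (n(p, f) = (p + (4 + 2)*f)*(f + p) = (p + 6*f)*(f + p) = (f + p)*(p + 6*f))
c(k, S) = -124/103
-c(z, n(Z, 3)) = -1*(-124/103) = 124/103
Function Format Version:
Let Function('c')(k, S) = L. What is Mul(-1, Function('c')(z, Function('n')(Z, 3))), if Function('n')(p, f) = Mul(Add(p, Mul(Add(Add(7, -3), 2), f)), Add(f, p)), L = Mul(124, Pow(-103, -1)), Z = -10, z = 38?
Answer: Rational(124, 103) ≈ 1.2039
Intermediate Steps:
L = Rational(-124, 103) (L = Mul(124, Rational(-1, 103)) = Rational(-124, 103) ≈ -1.2039)
Function('n')(p, f) = Mul(Add(f, p), Add(p, Mul(6, f))) (Function('n')(p, f) = Mul(Add(p, Mul(Add(4, 2), f)), Add(f, p)) = Mul(Add(p, Mul(6, f)), Add(f, p)) = Mul(Add(f, p), Add(p, Mul(6, f))))
Function('c')(k, S) = Rational(-124, 103)
Mul(-1, Function('c')(z, Function('n')(Z, 3))) = Mul(-1, Rational(-124, 103)) = Rational(124, 103)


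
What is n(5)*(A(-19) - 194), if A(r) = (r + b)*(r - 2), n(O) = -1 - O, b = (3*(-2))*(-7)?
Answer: 4062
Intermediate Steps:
b = 42 (b = -6*(-7) = 42)
A(r) = (-2 + r)*(42 + r) (A(r) = (r + 42)*(r - 2) = (42 + r)*(-2 + r) = (-2 + r)*(42 + r))
n(5)*(A(-19) - 194) = (-1 - 1*5)*((-84 + (-19)² + 40*(-19)) - 194) = (-1 - 5)*((-84 + 361 - 760) - 194) = -6*(-483 - 194) = -6*(-677) = 4062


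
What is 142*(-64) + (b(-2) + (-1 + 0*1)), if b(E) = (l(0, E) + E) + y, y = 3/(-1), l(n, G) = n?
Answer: -9094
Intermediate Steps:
y = -3 (y = 3*(-1) = -3)
b(E) = -3 + E (b(E) = (0 + E) - 3 = E - 3 = -3 + E)
142*(-64) + (b(-2) + (-1 + 0*1)) = 142*(-64) + ((-3 - 2) + (-1 + 0*1)) = -9088 + (-5 + (-1 + 0)) = -9088 + (-5 - 1) = -9088 - 6 = -9094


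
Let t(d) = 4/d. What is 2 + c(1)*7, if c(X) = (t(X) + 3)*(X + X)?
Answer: 100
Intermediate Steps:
c(X) = 2*X*(3 + 4/X) (c(X) = (4/X + 3)*(X + X) = (3 + 4/X)*(2*X) = 2*X*(3 + 4/X))
2 + c(1)*7 = 2 + (8 + 6*1)*7 = 2 + (8 + 6)*7 = 2 + 14*7 = 2 + 98 = 100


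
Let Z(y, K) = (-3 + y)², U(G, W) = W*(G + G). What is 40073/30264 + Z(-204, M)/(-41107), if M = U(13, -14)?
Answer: 350498675/1244062248 ≈ 0.28174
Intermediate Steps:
U(G, W) = 2*G*W (U(G, W) = W*(2*G) = 2*G*W)
M = -364 (M = 2*13*(-14) = -364)
40073/30264 + Z(-204, M)/(-41107) = 40073/30264 + (-3 - 204)²/(-41107) = 40073*(1/30264) + (-207)²*(-1/41107) = 40073/30264 + 42849*(-1/41107) = 40073/30264 - 42849/41107 = 350498675/1244062248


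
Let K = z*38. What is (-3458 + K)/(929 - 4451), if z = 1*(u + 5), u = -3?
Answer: 1691/1761 ≈ 0.96025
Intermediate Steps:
z = 2 (z = 1*(-3 + 5) = 1*2 = 2)
K = 76 (K = 2*38 = 76)
(-3458 + K)/(929 - 4451) = (-3458 + 76)/(929 - 4451) = -3382/(-3522) = -3382*(-1/3522) = 1691/1761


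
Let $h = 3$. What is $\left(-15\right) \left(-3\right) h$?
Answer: $135$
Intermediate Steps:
$\left(-15\right) \left(-3\right) h = \left(-15\right) \left(-3\right) 3 = 45 \cdot 3 = 135$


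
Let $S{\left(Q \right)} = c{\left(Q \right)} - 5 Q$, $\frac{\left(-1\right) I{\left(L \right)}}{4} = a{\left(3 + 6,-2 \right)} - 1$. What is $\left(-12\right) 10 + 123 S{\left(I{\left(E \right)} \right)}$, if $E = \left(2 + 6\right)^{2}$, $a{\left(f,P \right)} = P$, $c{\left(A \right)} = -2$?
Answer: $-7746$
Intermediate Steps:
$E = 64$ ($E = 8^{2} = 64$)
$I{\left(L \right)} = 12$ ($I{\left(L \right)} = - 4 \left(-2 - 1\right) = \left(-4\right) \left(-3\right) = 12$)
$S{\left(Q \right)} = -2 - 5 Q$
$\left(-12\right) 10 + 123 S{\left(I{\left(E \right)} \right)} = \left(-12\right) 10 + 123 \left(-2 - 60\right) = -120 + 123 \left(-2 - 60\right) = -120 + 123 \left(-62\right) = -120 - 7626 = -7746$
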